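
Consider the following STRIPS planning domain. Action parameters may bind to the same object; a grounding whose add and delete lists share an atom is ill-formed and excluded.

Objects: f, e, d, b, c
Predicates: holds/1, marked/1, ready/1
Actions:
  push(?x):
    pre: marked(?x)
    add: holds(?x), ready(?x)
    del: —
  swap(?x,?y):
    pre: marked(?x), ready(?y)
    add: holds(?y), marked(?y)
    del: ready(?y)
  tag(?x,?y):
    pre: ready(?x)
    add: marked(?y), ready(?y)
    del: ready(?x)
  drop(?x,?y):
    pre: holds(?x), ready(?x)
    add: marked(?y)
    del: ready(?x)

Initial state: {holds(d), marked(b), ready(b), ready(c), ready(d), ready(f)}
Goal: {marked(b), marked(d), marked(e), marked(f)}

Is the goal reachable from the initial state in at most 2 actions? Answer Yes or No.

No

1. swap(b,f)  →  {holds(d), holds(f), marked(b), marked(f), ready(b), ready(c), ready(d)}
2. swap(f,d)  →  {holds(d), holds(f), marked(b), marked(d), marked(f), ready(b), ready(c)}
3. tag(b,e)  →  {holds(d), holds(f), marked(b), marked(d), marked(e), marked(f), ready(c), ready(e)}
optimal plan length = 3; 3 > 2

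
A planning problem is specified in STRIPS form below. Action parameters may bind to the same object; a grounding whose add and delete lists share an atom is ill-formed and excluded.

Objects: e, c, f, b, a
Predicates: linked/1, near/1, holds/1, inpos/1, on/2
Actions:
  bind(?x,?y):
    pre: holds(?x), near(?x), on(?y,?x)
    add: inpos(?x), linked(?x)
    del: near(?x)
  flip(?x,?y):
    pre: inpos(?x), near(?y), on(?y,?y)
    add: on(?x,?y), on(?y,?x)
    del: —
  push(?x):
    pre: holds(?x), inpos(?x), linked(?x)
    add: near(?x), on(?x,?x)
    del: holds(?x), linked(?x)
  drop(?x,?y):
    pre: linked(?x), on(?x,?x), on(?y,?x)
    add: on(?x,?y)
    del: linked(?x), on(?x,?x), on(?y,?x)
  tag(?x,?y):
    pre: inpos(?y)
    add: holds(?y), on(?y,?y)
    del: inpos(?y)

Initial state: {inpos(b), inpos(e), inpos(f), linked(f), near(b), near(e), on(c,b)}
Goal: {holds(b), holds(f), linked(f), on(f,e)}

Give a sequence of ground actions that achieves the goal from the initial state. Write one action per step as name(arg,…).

tag(e,e); flip(f,e); tag(e,f); tag(e,b)

1. tag(e,e)  →  {holds(e), inpos(b), inpos(f), linked(f), near(b), near(e), on(c,b), on(e,e)}
2. flip(f,e)  →  {holds(e), inpos(b), inpos(f), linked(f), near(b), near(e), on(c,b), on(e,e), on(e,f), on(f,e)}
3. tag(e,f)  →  {holds(e), holds(f), inpos(b), linked(f), near(b), near(e), on(c,b), on(e,e), on(e,f), on(f,e), on(f,f)}
4. tag(e,b)  →  {holds(b), holds(e), holds(f), linked(f), near(b), near(e), on(b,b), on(c,b), on(e,e), on(e,f), on(f,e), on(f,f)}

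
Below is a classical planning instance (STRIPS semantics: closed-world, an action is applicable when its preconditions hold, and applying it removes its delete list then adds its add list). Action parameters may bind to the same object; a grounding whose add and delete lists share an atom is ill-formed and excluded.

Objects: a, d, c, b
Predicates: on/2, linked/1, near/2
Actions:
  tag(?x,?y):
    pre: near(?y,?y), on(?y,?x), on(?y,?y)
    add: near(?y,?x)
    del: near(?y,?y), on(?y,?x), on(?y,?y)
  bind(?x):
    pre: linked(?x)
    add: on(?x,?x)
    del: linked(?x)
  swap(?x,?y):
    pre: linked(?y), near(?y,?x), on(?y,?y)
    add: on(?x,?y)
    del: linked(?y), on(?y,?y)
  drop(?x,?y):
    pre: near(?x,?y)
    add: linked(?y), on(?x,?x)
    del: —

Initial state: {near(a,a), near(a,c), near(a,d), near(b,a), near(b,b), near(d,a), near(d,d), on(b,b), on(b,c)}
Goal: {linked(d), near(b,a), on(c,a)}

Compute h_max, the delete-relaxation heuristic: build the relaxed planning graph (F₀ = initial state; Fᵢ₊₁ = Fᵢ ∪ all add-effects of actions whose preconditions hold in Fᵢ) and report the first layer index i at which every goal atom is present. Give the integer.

2

F0 = init (9 atoms)
F1 = F0 ∪ {linked(a), linked(b), linked(c), linked(d), near(b,c), on(a,a), on(d,d)}  (16 atoms)
F2 = F1 ∪ {on(a,b), on(a,d), on(c,a), on(c,b), on(c,c), on(d,a)}  (22 atoms)
goal ⊆ F2  ⇒  h_max = 2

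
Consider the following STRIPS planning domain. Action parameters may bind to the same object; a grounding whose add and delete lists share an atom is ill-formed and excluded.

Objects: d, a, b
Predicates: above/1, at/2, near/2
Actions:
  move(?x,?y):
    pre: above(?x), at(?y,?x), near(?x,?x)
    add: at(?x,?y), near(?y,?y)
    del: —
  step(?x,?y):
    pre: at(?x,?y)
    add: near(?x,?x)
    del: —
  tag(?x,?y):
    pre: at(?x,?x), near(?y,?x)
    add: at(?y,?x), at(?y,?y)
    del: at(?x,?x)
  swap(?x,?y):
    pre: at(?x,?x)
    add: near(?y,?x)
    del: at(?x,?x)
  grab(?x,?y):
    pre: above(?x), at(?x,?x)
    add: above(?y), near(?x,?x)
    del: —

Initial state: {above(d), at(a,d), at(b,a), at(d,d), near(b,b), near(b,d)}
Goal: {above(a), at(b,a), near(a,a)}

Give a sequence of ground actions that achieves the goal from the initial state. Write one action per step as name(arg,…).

step(a,d); grab(d,a)

1. step(a,d)  →  {above(d), at(a,d), at(b,a), at(d,d), near(a,a), near(b,b), near(b,d)}
2. grab(d,a)  →  {above(a), above(d), at(a,d), at(b,a), at(d,d), near(a,a), near(b,b), near(b,d), near(d,d)}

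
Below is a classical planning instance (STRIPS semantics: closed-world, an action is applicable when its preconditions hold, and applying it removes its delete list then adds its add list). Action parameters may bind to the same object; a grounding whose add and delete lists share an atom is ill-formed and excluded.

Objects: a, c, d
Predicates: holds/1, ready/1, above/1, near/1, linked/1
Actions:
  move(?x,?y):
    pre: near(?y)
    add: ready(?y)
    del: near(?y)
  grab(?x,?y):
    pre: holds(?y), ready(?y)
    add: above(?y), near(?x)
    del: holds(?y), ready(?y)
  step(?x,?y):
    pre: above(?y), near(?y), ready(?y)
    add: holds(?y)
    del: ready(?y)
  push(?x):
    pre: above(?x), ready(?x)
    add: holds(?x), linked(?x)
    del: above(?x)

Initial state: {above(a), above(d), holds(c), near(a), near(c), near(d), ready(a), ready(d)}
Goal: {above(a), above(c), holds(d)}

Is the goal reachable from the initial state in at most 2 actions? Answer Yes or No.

No

1. move(a,c)  →  {above(a), above(d), holds(c), near(a), near(d), ready(a), ready(c), ready(d)}
2. grab(a,c)  →  {above(a), above(c), above(d), near(a), near(d), ready(a), ready(d)}
3. step(a,d)  →  {above(a), above(c), above(d), holds(d), near(a), near(d), ready(a)}
optimal plan length = 3; 3 > 2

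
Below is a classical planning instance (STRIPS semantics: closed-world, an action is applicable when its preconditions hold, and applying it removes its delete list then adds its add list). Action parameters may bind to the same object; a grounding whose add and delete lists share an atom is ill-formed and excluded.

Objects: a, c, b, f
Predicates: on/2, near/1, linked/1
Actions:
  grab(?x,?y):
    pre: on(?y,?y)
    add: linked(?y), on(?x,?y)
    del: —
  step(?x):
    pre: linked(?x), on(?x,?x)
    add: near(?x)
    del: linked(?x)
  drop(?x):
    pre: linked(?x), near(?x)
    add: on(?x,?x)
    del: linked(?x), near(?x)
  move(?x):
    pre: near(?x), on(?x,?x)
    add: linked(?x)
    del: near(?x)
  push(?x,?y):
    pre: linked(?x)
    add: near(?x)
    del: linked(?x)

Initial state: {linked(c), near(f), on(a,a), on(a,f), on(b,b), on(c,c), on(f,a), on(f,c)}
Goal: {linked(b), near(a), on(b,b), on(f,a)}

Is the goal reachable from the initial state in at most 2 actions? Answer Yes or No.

1. grab(a,a)  →  {linked(a), linked(c), near(f), on(a,a), on(a,f), on(b,b), on(c,c), on(f,a), on(f,c)}
2. grab(a,b)  →  {linked(a), linked(b), linked(c), near(f), on(a,a), on(a,b), on(a,f), on(b,b), on(c,c), on(f,a), on(f,c)}
3. step(a)  →  {linked(b), linked(c), near(a), near(f), on(a,a), on(a,b), on(a,f), on(b,b), on(c,c), on(f,a), on(f,c)}
optimal plan length = 3; 3 > 2

No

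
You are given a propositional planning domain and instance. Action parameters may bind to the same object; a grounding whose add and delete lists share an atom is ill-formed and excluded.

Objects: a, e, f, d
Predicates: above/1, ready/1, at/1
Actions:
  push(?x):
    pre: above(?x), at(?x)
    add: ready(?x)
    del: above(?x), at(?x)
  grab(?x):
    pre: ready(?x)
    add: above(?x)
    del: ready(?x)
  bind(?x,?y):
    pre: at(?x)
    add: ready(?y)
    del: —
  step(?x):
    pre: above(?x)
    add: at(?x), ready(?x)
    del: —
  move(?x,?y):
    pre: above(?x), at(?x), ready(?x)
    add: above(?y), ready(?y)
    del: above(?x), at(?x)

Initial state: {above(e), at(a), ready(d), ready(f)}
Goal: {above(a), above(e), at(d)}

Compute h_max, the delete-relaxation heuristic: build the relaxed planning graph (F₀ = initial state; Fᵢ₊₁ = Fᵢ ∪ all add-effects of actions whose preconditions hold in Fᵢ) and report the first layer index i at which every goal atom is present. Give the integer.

F0 = init (4 atoms)
F1 = F0 ∪ {above(d), above(f), at(e), ready(a), ready(e)}  (9 atoms)
F2 = F1 ∪ {above(a), at(d), at(f)}  (12 atoms)
goal ⊆ F2  ⇒  h_max = 2

2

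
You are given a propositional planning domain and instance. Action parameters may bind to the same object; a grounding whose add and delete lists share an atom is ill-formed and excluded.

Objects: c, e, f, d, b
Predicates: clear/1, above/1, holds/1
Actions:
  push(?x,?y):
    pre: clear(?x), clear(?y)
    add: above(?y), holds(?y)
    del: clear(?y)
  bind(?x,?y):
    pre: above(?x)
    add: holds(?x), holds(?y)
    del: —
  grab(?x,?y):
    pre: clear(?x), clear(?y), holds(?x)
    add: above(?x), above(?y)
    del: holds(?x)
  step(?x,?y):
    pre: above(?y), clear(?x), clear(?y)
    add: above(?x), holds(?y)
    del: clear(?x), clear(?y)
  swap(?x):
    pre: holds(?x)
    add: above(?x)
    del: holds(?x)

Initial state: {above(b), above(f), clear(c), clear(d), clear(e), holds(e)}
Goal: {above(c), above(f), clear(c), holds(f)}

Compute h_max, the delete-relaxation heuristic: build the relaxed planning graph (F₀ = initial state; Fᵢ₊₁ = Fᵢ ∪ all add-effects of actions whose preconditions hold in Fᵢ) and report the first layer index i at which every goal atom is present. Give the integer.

1

F0 = init (6 atoms)
F1 = F0 ∪ {above(c), above(d), above(e), holds(b), holds(c), holds(d), holds(f)}  (13 atoms)
goal ⊆ F1  ⇒  h_max = 1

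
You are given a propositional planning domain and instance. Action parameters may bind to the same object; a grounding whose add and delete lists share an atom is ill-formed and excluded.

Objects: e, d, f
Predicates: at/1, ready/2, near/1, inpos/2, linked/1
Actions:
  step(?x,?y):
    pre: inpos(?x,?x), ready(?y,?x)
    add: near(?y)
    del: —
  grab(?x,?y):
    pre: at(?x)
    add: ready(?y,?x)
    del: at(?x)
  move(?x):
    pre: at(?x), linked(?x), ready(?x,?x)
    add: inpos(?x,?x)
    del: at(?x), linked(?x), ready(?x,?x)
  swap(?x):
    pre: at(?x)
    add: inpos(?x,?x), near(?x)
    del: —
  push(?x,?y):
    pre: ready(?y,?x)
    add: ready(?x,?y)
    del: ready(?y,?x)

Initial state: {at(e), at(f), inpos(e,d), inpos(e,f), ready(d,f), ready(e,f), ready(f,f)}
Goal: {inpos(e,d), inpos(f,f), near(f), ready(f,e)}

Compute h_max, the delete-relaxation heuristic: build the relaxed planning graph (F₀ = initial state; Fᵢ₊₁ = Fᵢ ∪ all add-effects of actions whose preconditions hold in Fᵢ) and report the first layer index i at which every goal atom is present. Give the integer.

1

F0 = init (7 atoms)
F1 = F0 ∪ {inpos(e,e), inpos(f,f), near(e), near(f), ready(d,e), ready(e,e), ready(f,d), ready(f,e)}  (15 atoms)
goal ⊆ F1  ⇒  h_max = 1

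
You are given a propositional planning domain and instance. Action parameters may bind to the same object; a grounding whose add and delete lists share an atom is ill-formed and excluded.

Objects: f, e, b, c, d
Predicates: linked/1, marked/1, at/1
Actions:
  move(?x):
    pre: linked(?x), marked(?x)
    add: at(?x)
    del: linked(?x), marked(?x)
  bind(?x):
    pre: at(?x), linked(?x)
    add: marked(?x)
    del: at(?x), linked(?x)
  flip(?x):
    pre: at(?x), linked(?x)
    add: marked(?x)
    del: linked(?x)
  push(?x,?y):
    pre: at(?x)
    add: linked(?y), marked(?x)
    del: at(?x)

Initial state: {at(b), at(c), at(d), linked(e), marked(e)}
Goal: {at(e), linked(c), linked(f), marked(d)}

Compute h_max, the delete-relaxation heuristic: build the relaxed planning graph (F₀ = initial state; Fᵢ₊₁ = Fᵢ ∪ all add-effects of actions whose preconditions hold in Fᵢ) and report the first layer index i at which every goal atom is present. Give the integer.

1

F0 = init (5 atoms)
F1 = F0 ∪ {at(e), linked(b), linked(c), linked(d), linked(f), marked(b), marked(c), marked(d)}  (13 atoms)
goal ⊆ F1  ⇒  h_max = 1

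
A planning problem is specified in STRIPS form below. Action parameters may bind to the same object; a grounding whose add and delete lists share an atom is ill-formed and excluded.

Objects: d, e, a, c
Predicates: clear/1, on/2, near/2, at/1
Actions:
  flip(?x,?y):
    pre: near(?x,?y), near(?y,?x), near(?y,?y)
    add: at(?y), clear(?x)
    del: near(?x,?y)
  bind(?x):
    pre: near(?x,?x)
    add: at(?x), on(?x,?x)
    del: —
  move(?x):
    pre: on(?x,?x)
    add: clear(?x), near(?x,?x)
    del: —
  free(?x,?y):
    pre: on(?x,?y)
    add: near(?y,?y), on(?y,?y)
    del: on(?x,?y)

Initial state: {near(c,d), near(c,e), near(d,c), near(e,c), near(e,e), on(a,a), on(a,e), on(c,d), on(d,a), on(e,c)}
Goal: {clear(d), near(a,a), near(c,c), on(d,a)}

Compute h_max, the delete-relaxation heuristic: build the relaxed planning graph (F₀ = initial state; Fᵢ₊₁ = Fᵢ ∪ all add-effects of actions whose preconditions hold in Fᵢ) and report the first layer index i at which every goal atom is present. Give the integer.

2

F0 = init (10 atoms)
F1 = F0 ∪ {at(e), clear(a), clear(c), clear(e), near(a,a), near(c,c), near(d,d), on(c,c), on(d,d), on(e,e)}  (20 atoms)
F2 = F1 ∪ {at(a), at(c), at(d), clear(d)}  (24 atoms)
goal ⊆ F2  ⇒  h_max = 2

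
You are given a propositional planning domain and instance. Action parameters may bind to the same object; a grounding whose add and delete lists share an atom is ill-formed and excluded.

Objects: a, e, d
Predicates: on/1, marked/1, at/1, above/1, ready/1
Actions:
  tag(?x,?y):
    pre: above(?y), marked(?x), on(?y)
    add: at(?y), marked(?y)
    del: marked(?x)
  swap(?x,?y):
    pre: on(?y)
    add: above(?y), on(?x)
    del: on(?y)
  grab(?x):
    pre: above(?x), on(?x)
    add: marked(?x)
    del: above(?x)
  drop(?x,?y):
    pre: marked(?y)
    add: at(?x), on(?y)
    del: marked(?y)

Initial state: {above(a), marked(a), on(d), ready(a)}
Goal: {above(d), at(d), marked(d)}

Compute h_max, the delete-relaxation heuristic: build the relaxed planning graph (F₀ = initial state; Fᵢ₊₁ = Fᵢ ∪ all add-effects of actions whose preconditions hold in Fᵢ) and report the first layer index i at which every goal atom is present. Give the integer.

2

F0 = init (4 atoms)
F1 = F0 ∪ {above(d), at(a), at(d), at(e), on(a), on(e)}  (10 atoms)
F2 = F1 ∪ {above(e), marked(d)}  (12 atoms)
goal ⊆ F2  ⇒  h_max = 2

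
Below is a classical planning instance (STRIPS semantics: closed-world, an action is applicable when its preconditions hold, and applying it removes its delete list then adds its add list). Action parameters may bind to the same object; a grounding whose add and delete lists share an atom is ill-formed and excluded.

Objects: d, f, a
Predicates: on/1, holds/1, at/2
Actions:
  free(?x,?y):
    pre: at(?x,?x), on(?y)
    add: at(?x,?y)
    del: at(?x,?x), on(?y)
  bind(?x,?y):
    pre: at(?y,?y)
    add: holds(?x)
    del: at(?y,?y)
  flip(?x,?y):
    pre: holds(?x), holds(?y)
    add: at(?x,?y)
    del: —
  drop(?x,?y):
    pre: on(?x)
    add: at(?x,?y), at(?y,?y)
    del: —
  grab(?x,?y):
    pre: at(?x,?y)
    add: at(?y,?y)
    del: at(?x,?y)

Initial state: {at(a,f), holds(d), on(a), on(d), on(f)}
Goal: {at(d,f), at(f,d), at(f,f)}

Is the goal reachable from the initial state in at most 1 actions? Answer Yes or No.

No

1. drop(d,f)  →  {at(a,f), at(d,f), at(f,f), holds(d), on(a), on(d), on(f)}
2. drop(f,d)  →  {at(a,f), at(d,d), at(d,f), at(f,d), at(f,f), holds(d), on(a), on(d), on(f)}
optimal plan length = 2; 2 > 1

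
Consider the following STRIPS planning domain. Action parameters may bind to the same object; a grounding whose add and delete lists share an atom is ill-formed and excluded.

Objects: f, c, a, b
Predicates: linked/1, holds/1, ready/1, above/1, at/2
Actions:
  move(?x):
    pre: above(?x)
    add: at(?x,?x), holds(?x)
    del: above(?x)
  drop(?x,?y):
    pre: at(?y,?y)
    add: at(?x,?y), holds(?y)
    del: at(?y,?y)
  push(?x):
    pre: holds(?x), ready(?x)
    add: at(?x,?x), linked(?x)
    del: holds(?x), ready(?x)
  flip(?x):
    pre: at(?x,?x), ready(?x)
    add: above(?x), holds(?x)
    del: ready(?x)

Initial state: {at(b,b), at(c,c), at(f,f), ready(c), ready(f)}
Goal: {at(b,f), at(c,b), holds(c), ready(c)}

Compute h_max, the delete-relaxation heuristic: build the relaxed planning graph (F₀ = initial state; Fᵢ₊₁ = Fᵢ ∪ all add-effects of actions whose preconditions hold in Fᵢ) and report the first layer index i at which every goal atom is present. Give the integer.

1

F0 = init (5 atoms)
F1 = F0 ∪ {above(c), above(f), at(a,b), at(a,c), at(a,f), at(b,c), at(b,f), at(c,b), at(c,f), at(f,b), at(f,c), holds(b), holds(c), holds(f)}  (19 atoms)
goal ⊆ F1  ⇒  h_max = 1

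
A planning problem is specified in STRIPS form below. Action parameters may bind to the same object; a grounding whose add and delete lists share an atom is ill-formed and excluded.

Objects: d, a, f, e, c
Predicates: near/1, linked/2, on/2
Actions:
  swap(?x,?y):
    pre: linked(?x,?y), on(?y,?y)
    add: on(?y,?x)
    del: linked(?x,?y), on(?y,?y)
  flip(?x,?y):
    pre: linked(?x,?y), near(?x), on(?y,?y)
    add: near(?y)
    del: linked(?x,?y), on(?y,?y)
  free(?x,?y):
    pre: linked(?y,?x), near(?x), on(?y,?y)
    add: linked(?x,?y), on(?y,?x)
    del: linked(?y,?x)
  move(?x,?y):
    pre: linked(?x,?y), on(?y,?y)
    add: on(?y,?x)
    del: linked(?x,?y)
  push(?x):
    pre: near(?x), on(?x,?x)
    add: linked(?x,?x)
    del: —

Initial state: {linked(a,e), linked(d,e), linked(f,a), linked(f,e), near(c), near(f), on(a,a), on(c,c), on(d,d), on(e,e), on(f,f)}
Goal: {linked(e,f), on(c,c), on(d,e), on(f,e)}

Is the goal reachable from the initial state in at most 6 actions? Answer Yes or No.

Yes

1. flip(f,a)  →  {linked(a,e), linked(d,e), linked(f,e), near(a), near(c), near(f), on(c,c), on(d,d), on(e,e), on(f,f)}
2. flip(a,e)  →  {linked(d,e), linked(f,e), near(a), near(c), near(e), near(f), on(c,c), on(d,d), on(f,f)}
3. free(e,d)  →  {linked(e,d), linked(f,e), near(a), near(c), near(e), near(f), on(c,c), on(d,d), on(d,e), on(f,f)}
4. free(e,f)  →  {linked(e,d), linked(e,f), near(a), near(c), near(e), near(f), on(c,c), on(d,d), on(d,e), on(f,e), on(f,f)}
optimal plan length = 4; 4 ≤ 6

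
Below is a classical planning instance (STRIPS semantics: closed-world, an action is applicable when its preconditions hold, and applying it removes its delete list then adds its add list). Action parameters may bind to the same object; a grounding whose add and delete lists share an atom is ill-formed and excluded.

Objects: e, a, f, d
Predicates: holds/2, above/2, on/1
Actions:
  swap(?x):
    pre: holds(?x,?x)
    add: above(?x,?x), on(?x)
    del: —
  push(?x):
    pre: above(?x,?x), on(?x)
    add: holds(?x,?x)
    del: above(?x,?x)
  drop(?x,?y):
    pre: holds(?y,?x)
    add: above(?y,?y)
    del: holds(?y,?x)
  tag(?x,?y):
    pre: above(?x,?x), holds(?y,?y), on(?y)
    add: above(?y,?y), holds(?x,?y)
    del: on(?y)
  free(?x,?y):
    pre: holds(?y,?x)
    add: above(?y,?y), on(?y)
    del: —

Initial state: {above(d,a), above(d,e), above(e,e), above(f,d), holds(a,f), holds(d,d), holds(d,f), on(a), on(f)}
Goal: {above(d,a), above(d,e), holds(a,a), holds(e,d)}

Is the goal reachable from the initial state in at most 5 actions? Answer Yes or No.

Yes

1. swap(d)  →  {above(d,a), above(d,d), above(d,e), above(e,e), above(f,d), holds(a,f), holds(d,d), holds(d,f), on(a), on(d), on(f)}
2. drop(f,a)  →  {above(a,a), above(d,a), above(d,d), above(d,e), above(e,e), above(f,d), holds(d,d), holds(d,f), on(a), on(d), on(f)}
3. push(a)  →  {above(d,a), above(d,d), above(d,e), above(e,e), above(f,d), holds(a,a), holds(d,d), holds(d,f), on(a), on(d), on(f)}
4. tag(e,d)  →  {above(d,a), above(d,d), above(d,e), above(e,e), above(f,d), holds(a,a), holds(d,d), holds(d,f), holds(e,d), on(a), on(f)}
optimal plan length = 4; 4 ≤ 5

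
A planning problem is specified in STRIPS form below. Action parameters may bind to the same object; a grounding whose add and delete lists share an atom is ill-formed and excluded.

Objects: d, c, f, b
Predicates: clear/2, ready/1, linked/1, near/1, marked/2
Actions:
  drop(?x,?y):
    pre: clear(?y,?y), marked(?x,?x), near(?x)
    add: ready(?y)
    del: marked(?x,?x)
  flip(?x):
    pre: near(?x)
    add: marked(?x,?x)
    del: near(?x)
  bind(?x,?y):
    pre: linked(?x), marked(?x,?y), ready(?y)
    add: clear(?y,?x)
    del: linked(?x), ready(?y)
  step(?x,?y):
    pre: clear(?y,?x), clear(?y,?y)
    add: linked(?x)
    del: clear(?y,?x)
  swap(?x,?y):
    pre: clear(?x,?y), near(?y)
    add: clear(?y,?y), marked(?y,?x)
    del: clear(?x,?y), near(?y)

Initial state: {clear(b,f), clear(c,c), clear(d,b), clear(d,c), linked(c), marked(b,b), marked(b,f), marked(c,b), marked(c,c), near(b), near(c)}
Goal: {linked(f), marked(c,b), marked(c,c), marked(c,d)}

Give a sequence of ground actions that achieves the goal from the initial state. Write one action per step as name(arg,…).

1. swap(d,c)  →  {clear(b,f), clear(c,c), clear(d,b), linked(c), marked(b,b), marked(b,f), marked(c,b), marked(c,c), marked(c,d), near(b)}
2. swap(d,b)  →  {clear(b,b), clear(b,f), clear(c,c), linked(c), marked(b,b), marked(b,d), marked(b,f), marked(c,b), marked(c,c), marked(c,d)}
3. step(f,b)  →  {clear(b,b), clear(c,c), linked(c), linked(f), marked(b,b), marked(b,d), marked(b,f), marked(c,b), marked(c,c), marked(c,d)}

swap(d,c); swap(d,b); step(f,b)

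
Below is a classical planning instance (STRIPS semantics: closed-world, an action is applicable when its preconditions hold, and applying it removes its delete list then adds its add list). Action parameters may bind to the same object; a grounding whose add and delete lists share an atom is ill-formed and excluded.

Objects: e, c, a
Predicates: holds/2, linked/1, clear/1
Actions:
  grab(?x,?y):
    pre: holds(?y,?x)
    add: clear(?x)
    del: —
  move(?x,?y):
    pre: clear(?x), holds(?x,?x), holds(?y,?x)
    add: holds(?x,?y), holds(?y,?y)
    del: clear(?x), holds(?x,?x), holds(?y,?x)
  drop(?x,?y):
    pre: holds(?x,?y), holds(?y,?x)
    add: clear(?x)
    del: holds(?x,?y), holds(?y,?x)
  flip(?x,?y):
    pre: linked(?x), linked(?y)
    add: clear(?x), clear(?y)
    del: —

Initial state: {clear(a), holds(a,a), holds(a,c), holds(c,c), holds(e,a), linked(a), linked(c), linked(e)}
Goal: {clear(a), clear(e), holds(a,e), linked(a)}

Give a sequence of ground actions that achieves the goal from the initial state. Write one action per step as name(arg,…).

1. move(a,e)  →  {holds(a,c), holds(a,e), holds(c,c), holds(e,e), linked(a), linked(c), linked(e)}
2. flip(e,a)  →  {clear(a), clear(e), holds(a,c), holds(a,e), holds(c,c), holds(e,e), linked(a), linked(c), linked(e)}

move(a,e); flip(e,a)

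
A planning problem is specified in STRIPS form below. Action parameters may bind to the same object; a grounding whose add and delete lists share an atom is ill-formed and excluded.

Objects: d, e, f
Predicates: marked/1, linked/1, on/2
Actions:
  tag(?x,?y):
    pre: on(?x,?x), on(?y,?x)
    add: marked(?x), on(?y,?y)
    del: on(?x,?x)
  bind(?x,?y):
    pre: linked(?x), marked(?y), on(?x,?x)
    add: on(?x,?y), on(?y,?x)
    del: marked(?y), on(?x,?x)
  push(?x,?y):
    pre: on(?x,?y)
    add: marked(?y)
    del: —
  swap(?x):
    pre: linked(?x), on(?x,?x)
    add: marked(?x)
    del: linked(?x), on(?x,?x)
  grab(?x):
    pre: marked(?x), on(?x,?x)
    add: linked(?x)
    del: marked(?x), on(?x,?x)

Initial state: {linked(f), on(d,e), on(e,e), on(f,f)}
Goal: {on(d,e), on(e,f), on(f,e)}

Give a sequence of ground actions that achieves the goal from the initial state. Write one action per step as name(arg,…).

tag(e,d); bind(f,e)

1. tag(e,d)  →  {linked(f), marked(e), on(d,d), on(d,e), on(f,f)}
2. bind(f,e)  →  {linked(f), on(d,d), on(d,e), on(e,f), on(f,e)}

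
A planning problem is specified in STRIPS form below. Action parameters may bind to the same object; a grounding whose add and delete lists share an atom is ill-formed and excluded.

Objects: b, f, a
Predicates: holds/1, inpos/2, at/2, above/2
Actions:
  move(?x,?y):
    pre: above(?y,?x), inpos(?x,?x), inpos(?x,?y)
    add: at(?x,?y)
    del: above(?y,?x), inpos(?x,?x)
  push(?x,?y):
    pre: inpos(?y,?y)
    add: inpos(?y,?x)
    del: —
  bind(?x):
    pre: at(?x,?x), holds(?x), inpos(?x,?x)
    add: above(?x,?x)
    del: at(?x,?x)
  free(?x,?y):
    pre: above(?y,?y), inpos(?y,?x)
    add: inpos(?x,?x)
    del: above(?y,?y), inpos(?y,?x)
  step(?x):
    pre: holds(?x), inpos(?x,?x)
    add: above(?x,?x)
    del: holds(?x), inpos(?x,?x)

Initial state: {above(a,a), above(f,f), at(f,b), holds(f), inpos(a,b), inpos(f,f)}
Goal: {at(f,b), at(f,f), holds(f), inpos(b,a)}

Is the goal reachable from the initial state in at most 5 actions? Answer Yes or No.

1. move(f,f)  →  {above(a,a), at(f,b), at(f,f), holds(f), inpos(a,b)}
2. free(b,a)  →  {at(f,b), at(f,f), holds(f), inpos(b,b)}
3. push(a,b)  →  {at(f,b), at(f,f), holds(f), inpos(b,a), inpos(b,b)}
optimal plan length = 3; 3 ≤ 5

Yes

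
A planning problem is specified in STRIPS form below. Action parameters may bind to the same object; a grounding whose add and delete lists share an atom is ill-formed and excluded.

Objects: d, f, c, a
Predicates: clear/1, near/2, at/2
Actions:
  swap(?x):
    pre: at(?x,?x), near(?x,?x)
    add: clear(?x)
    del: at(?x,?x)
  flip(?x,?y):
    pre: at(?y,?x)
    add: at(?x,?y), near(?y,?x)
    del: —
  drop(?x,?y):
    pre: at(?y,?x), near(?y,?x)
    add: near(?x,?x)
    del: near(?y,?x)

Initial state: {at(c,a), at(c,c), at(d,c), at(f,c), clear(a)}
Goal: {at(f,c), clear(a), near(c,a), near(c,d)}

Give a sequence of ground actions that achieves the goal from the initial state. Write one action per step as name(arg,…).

1. flip(c,d)  →  {at(c,a), at(c,c), at(c,d), at(d,c), at(f,c), clear(a), near(d,c)}
2. flip(d,c)  →  {at(c,a), at(c,c), at(c,d), at(d,c), at(f,c), clear(a), near(c,d), near(d,c)}
3. flip(a,c)  →  {at(a,c), at(c,a), at(c,c), at(c,d), at(d,c), at(f,c), clear(a), near(c,a), near(c,d), near(d,c)}

flip(c,d); flip(d,c); flip(a,c)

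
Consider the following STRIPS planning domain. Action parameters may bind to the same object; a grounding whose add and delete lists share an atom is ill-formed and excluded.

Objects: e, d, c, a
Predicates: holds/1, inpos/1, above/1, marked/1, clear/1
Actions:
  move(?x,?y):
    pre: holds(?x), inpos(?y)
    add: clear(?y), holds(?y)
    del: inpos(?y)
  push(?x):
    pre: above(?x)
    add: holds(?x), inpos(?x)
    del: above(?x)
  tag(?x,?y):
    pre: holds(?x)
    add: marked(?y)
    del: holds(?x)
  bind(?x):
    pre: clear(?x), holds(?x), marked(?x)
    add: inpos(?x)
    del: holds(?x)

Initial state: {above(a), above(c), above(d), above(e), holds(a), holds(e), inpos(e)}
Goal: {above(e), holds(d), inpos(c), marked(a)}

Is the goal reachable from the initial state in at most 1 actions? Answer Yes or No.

No

1. push(d)  →  {above(a), above(c), above(e), holds(a), holds(d), holds(e), inpos(d), inpos(e)}
2. push(c)  →  {above(a), above(e), holds(a), holds(c), holds(d), holds(e), inpos(c), inpos(d), inpos(e)}
3. tag(e,a)  →  {above(a), above(e), holds(a), holds(c), holds(d), inpos(c), inpos(d), inpos(e), marked(a)}
optimal plan length = 3; 3 > 1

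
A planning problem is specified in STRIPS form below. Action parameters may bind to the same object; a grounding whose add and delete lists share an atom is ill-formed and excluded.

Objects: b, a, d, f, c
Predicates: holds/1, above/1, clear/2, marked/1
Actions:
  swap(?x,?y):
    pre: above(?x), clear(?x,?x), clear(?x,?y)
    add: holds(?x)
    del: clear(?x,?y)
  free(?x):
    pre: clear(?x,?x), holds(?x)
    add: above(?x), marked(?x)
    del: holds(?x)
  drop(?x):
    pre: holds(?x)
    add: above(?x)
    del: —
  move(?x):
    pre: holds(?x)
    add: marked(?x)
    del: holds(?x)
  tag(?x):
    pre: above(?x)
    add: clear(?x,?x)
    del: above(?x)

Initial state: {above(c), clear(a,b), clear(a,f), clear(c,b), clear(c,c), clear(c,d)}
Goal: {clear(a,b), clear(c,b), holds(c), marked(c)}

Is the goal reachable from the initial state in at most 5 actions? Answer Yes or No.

Yes

1. swap(c,d)  →  {above(c), clear(a,b), clear(a,f), clear(c,b), clear(c,c), holds(c)}
2. free(c)  →  {above(c), clear(a,b), clear(a,f), clear(c,b), clear(c,c), marked(c)}
3. swap(c,c)  →  {above(c), clear(a,b), clear(a,f), clear(c,b), holds(c), marked(c)}
optimal plan length = 3; 3 ≤ 5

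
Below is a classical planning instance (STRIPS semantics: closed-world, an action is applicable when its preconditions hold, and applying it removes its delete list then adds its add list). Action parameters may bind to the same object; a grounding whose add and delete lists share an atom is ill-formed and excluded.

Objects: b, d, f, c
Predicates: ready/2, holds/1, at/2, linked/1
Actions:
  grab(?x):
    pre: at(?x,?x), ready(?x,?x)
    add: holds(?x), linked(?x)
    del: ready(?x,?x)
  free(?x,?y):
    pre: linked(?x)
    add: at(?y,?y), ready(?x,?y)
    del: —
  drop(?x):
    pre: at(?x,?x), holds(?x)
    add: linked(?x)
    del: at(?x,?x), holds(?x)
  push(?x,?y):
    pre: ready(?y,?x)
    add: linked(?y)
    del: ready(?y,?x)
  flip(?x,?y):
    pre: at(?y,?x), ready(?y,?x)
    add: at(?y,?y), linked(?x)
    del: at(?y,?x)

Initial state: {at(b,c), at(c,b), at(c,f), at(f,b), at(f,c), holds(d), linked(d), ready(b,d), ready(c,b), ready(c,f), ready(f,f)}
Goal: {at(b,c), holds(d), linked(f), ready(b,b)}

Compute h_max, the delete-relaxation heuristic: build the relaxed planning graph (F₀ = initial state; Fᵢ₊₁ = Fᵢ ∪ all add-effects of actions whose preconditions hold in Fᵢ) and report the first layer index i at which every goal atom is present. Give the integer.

2

F0 = init (11 atoms)
F1 = F0 ∪ {at(b,b), at(c,c), at(d,d), at(f,f), linked(b), linked(c), linked(f), ready(d,b), ready(d,c), ready(d,d), ready(d,f)}  (22 atoms)
F2 = F1 ∪ {holds(f), ready(b,b), ready(b,c), ready(b,f), ready(c,c), ready(c,d), ready(f,b), ready(f,c), ready(f,d)}  (31 atoms)
goal ⊆ F2  ⇒  h_max = 2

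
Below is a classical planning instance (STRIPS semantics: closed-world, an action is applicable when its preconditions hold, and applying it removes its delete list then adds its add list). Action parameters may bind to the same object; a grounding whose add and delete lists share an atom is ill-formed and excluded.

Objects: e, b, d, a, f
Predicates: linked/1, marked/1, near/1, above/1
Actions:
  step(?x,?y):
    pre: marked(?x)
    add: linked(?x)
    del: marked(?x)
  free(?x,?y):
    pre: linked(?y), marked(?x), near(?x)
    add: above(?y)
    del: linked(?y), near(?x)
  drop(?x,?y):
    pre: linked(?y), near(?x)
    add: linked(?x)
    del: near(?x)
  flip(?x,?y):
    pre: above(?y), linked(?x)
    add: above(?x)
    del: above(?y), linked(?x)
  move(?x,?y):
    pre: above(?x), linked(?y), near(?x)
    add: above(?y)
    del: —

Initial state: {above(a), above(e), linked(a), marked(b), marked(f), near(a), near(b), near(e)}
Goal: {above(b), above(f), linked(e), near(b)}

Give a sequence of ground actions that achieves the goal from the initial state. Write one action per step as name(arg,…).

step(b,e); step(f,e); drop(e,b); flip(b,e); flip(f,a)

1. step(b,e)  →  {above(a), above(e), linked(a), linked(b), marked(f), near(a), near(b), near(e)}
2. step(f,e)  →  {above(a), above(e), linked(a), linked(b), linked(f), near(a), near(b), near(e)}
3. drop(e,b)  →  {above(a), above(e), linked(a), linked(b), linked(e), linked(f), near(a), near(b)}
4. flip(b,e)  →  {above(a), above(b), linked(a), linked(e), linked(f), near(a), near(b)}
5. flip(f,a)  →  {above(b), above(f), linked(a), linked(e), near(a), near(b)}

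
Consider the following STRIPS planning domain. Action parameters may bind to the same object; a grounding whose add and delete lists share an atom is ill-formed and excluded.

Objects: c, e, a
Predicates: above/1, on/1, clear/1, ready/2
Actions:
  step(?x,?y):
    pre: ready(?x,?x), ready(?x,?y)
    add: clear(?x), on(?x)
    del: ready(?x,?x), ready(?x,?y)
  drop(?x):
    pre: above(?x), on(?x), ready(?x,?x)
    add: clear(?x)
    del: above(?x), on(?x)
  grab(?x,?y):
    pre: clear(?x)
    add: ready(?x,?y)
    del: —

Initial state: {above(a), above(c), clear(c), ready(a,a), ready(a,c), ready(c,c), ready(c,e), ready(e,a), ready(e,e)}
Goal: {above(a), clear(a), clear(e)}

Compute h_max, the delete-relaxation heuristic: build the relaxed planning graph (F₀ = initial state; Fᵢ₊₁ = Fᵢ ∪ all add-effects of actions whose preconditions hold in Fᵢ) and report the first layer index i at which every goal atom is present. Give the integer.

F0 = init (9 atoms)
F1 = F0 ∪ {clear(a), clear(e), on(a), on(c), on(e), ready(c,a)}  (15 atoms)
goal ⊆ F1  ⇒  h_max = 1

1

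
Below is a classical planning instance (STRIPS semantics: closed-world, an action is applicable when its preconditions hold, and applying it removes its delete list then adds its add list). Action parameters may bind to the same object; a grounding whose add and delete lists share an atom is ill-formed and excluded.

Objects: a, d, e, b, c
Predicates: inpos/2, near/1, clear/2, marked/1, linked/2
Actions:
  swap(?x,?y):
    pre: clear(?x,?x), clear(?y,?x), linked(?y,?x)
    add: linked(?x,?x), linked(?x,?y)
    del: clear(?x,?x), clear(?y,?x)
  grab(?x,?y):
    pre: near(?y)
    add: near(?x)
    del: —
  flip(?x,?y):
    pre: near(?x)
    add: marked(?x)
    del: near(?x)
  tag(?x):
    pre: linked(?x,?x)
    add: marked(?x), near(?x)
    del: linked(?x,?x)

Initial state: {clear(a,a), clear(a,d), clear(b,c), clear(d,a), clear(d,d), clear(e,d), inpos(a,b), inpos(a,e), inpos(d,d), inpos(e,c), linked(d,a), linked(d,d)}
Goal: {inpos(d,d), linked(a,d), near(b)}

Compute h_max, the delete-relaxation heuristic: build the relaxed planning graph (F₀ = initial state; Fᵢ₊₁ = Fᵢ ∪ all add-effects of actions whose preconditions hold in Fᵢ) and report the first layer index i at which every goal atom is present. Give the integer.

2

F0 = init (12 atoms)
F1 = F0 ∪ {linked(a,a), linked(a,d), marked(d), near(d)}  (16 atoms)
F2 = F1 ∪ {marked(a), near(a), near(b), near(c), near(e)}  (21 atoms)
goal ⊆ F2  ⇒  h_max = 2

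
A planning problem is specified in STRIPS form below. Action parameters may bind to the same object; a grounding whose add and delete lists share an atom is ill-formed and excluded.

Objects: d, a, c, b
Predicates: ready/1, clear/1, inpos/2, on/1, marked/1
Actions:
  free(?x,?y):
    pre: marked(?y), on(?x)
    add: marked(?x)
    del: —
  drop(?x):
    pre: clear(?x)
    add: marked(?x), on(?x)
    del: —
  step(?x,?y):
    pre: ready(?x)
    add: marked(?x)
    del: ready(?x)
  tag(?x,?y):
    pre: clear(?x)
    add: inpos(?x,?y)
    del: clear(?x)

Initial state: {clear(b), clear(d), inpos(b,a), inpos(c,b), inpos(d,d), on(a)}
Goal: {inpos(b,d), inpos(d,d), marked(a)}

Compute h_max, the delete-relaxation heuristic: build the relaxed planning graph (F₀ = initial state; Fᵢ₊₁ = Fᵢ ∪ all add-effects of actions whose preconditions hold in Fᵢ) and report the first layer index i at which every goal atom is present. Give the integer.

F0 = init (6 atoms)
F1 = F0 ∪ {inpos(b,b), inpos(b,c), inpos(b,d), inpos(d,a), inpos(d,b), inpos(d,c), marked(b), marked(d), on(b), on(d)}  (16 atoms)
F2 = F1 ∪ {marked(a)}  (17 atoms)
goal ⊆ F2  ⇒  h_max = 2

2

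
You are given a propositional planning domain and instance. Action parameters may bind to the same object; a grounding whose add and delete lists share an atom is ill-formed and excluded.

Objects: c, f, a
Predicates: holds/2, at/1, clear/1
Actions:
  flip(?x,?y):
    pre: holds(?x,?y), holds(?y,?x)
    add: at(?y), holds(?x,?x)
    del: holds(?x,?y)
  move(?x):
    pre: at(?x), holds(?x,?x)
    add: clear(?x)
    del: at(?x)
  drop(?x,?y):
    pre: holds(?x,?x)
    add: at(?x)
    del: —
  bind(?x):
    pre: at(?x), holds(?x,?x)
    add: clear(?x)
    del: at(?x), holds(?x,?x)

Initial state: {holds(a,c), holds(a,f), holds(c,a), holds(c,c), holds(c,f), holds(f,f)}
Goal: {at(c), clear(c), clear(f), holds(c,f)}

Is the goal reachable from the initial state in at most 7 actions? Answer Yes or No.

1. flip(a,c)  →  {at(c), holds(a,a), holds(a,f), holds(c,a), holds(c,c), holds(c,f), holds(f,f)}
2. move(c)  →  {clear(c), holds(a,a), holds(a,f), holds(c,a), holds(c,c), holds(c,f), holds(f,f)}
3. drop(c,c)  →  {at(c), clear(c), holds(a,a), holds(a,f), holds(c,a), holds(c,c), holds(c,f), holds(f,f)}
4. drop(f,c)  →  {at(c), at(f), clear(c), holds(a,a), holds(a,f), holds(c,a), holds(c,c), holds(c,f), holds(f,f)}
5. move(f)  →  {at(c), clear(c), clear(f), holds(a,a), holds(a,f), holds(c,a), holds(c,c), holds(c,f), holds(f,f)}
optimal plan length = 5; 5 ≤ 7

Yes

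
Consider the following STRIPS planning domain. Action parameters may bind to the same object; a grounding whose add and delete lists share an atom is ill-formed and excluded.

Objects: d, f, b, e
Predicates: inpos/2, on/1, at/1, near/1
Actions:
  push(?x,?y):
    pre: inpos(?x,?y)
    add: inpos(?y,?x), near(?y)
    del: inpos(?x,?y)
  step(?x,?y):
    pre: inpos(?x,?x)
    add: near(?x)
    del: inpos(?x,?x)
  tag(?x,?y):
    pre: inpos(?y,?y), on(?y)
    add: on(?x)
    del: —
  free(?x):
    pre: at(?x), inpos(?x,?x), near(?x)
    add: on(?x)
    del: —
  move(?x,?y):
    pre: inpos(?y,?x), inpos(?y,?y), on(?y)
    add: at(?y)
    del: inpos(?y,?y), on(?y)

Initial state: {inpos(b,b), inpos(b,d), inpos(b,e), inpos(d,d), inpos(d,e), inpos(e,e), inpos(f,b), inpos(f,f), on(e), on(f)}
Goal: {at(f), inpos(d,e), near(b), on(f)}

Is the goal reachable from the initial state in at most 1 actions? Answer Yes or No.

1. push(f,b)  →  {inpos(b,b), inpos(b,d), inpos(b,e), inpos(b,f), inpos(d,d), inpos(d,e), inpos(e,e), inpos(f,f), near(b), on(e), on(f)}
2. move(f,f)  →  {at(f), inpos(b,b), inpos(b,d), inpos(b,e), inpos(b,f), inpos(d,d), inpos(d,e), inpos(e,e), near(b), on(e)}
3. tag(f,e)  →  {at(f), inpos(b,b), inpos(b,d), inpos(b,e), inpos(b,f), inpos(d,d), inpos(d,e), inpos(e,e), near(b), on(e), on(f)}
optimal plan length = 3; 3 > 1

No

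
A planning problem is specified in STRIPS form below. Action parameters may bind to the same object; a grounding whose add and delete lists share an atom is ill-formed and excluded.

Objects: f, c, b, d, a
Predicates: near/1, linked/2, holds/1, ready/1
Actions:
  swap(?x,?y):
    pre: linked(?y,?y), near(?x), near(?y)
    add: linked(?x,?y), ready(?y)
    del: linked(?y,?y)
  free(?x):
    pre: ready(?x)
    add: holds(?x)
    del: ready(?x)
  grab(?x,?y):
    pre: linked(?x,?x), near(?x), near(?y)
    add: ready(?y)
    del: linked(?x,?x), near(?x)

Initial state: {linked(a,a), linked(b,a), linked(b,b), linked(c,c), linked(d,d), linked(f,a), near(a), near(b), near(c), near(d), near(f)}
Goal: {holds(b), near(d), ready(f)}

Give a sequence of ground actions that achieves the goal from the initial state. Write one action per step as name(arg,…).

swap(f,b); free(b); grab(c,f)

1. swap(f,b)  →  {linked(a,a), linked(b,a), linked(c,c), linked(d,d), linked(f,a), linked(f,b), near(a), near(b), near(c), near(d), near(f), ready(b)}
2. free(b)  →  {holds(b), linked(a,a), linked(b,a), linked(c,c), linked(d,d), linked(f,a), linked(f,b), near(a), near(b), near(c), near(d), near(f)}
3. grab(c,f)  →  {holds(b), linked(a,a), linked(b,a), linked(d,d), linked(f,a), linked(f,b), near(a), near(b), near(d), near(f), ready(f)}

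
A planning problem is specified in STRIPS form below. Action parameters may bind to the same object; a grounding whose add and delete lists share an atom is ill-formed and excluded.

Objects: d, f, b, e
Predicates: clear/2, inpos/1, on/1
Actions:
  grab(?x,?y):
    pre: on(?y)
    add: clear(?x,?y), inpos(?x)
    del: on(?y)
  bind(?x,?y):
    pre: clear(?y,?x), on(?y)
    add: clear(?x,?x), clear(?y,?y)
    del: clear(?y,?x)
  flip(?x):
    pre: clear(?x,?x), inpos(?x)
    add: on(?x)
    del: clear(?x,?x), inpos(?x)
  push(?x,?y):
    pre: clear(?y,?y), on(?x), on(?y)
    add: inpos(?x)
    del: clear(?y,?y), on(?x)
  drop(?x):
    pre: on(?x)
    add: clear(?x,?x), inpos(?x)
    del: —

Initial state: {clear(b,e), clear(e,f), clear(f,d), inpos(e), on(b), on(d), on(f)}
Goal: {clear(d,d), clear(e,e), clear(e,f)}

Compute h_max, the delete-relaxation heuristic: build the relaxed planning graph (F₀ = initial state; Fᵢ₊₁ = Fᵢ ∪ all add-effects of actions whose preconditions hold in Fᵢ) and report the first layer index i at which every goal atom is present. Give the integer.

1

F0 = init (7 atoms)
F1 = F0 ∪ {clear(b,b), clear(b,d), clear(b,f), clear(d,b), clear(d,d), clear(d,f), clear(e,b), clear(e,d), clear(e,e), clear(f,b), clear(f,f), inpos(b), inpos(d), inpos(f)}  (21 atoms)
goal ⊆ F1  ⇒  h_max = 1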